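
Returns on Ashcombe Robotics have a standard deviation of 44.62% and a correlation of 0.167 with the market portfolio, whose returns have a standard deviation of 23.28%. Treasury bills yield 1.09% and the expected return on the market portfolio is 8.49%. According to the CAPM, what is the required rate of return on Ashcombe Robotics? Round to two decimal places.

3.46%

β = ρ × σ_i / σ_m = 0.167 × 44.62% / 23.28% = 0.3201
MRP = 8.49% − 1.09% = 7.40%
E(R) = 1.09% + 0.3201 × 7.40% = 3.46%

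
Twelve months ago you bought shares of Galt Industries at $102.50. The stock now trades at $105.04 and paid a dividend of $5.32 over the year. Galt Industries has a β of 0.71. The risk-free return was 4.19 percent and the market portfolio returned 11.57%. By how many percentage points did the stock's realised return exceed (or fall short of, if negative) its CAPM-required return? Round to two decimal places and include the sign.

Realised HPR = (P1 + D1 − P0) / P0 = (105.04 + 5.32 − 102.50) / 102.50 = 7.86 / 102.50 = 7.6683%
MRP = 11.57% − 4.19% = 7.38%
CAPM required = R_f + β·MRP = 4.19% + 0.71 × 7.38% = 9.4298%
α = realised − required = 7.6683% − 9.4298% = -1.76%

-1.76%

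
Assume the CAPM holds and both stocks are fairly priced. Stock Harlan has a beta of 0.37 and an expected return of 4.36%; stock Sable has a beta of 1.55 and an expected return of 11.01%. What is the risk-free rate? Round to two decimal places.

2.27%

Both satisfy E(R) = R_f + β·MRP, so the slope of the SML is
MRP = (11.01% − 4.36%) / (1.55 − 0.37) = 6.65% / 1.18 = 5.6356%
R_f = E(R_Harlan) − β_Harlan·MRP = 4.36% − 0.37 × 5.6356% = 2.2748%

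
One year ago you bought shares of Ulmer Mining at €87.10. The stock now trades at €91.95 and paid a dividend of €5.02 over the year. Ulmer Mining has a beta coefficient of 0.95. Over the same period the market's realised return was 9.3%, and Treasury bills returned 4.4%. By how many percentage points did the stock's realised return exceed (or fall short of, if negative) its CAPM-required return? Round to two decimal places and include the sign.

Realised HPR = (P1 + D1 − P0) / P0 = (91.95 + 5.02 − 87.10) / 87.10 = 9.87 / 87.10 = 11.3318%
MRP = 9.3% − 4.4% = 4.90%
CAPM required = R_f + β·MRP = 4.4% + 0.95 × 4.9% = 9.0550%
α = realised − required = 11.3318% − 9.0550% = +2.28%

+2.28%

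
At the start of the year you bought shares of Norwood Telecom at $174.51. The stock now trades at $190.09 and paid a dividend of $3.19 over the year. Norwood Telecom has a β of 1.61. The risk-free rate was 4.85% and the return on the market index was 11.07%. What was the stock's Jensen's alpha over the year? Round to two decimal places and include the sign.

-4.11%

Realised HPR = (P1 + D1 − P0) / P0 = (190.09 + 3.19 − 174.51) / 174.51 = 18.77 / 174.51 = 10.7558%
MRP = 11.07% − 4.85% = 6.22%
CAPM required = R_f + β·MRP = 4.85% + 1.61 × 6.22% = 14.8642%
α = realised − required = 10.7558% − 14.8642% = -4.11%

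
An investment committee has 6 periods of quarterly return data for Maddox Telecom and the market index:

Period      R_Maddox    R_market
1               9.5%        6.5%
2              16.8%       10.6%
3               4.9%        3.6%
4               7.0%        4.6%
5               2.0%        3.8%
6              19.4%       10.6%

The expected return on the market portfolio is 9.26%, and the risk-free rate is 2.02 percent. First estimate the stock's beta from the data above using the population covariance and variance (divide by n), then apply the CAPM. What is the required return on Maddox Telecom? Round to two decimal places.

Mean R_i = (9.5 + 16.8 + 4.9 + 7.0 + 2.0 + 19.4) / 6 = 9.9333%
Mean R_m = (6.5 + 10.6 + 3.6 + 4.6 + 3.8 + 10.6) / 6 = 6.6167%
Σ(R_i − R̄_i)(R_m − R̄_m) = 108.5567  ⇒  Cov = 108.5567 / 6 = 18.0928
Σ(R_m − R̄_m)² = 52.8483  ⇒  Var(R_m) = 52.8483 / 6 = 8.8081
β = Cov / Var(R_m) = 18.0928 / 8.8081 = 2.0541
MRP = 9.26% − 2.02% = 7.24%
E(R) = R_f + β × MRP = 2.02% + 2.0541 × 7.24% = 16.89%

16.89%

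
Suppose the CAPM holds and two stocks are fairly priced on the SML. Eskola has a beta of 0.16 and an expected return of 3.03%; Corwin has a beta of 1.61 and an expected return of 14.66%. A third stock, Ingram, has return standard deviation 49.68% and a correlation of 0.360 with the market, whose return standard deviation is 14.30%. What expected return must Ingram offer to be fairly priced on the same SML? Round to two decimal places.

MRP = (14.66% − 3.03%) / (1.61 − 0.16) = 8.0207%
R_f = 3.03% − 0.16 × 8.0207% = 1.7467%
β_Ingram = ρ·σ_i/σ_m = 0.360 × 49.68 / 14.30 = 1.2507
E(R_Ingram) = R_f + β × MRP = 1.7467% + 1.2507 × 8.0207% = 11.78%

11.78%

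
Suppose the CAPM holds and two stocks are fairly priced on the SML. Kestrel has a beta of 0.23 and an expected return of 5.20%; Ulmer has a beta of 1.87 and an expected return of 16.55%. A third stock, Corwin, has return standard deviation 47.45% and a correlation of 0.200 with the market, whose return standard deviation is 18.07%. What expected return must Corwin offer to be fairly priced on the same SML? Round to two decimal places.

MRP = (16.55% − 5.20%) / (1.87 − 0.23) = 6.9207%
R_f = 5.20% − 0.23 × 6.9207% = 3.6082%
β_Corwin = ρ·σ_i/σ_m = 0.200 × 47.45 / 18.07 = 0.5252
E(R_Corwin) = R_f + β × MRP = 3.6082% + 0.5252 × 6.9207% = 7.24%

7.24%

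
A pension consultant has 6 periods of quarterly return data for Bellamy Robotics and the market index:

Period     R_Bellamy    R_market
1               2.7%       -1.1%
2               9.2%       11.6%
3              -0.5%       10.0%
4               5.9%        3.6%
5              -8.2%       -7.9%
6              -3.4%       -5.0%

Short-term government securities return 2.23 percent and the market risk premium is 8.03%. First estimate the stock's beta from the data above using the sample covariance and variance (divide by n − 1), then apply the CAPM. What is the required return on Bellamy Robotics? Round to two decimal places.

7.10%

Mean R_i = (2.7 + 9.2 − 0.5 + 5.9 − 8.2 − 3.4) / 6 = 0.9500%
Mean R_m = (-1.1 + 11.6 + 10.0 + 3.6 − 7.9 − 5.0) / 6 = 1.8667%
Σ(R_i − R̄_i)(R_m − R̄_m) = 191.1300  ⇒  Cov = 191.1300 / 5 = 38.2260
Σ(R_m − R̄_m)² = 315.2333  ⇒  Var(R_m) = 315.2333 / 5 = 63.0467
β = Cov / Var(R_m) = 38.2260 / 63.0467 = 0.6063
E(R) = R_f + β × MRP = 2.23% + 0.6063 × 8.03% = 7.10%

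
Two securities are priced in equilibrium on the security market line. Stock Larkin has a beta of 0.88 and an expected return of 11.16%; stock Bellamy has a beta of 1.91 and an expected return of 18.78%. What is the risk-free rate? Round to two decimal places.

4.65%

Both satisfy E(R) = R_f + β·MRP, so the slope of the SML is
MRP = (18.78% − 11.16%) / (1.91 − 0.88) = 7.62% / 1.03 = 7.3981%
R_f = E(R_Larkin) − β_Larkin·MRP = 11.16% − 0.88 × 7.3981% = 4.6497%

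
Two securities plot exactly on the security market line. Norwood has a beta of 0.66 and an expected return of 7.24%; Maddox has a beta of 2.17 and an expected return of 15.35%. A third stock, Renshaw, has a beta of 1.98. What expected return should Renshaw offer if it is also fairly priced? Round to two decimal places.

14.33%

MRP (SML slope) = (15.35% − 7.24%) / (2.17 − 0.66) = 8.11% / 1.51 = 5.3709%
R_f (intercept) = 7.24% − 0.66 × 5.3709% = 3.6952%
E(R_Renshaw) = R_f + β × MRP = 3.6952% + 1.98 × 5.3709% = 14.33%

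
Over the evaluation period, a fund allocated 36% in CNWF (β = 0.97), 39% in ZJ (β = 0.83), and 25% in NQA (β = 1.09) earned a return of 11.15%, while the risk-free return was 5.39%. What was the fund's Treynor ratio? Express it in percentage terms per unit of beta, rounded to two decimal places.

β_P = 0.36×0.97 + 0.39×0.83 + 0.25×1.09 = 0.9454
Treynor = (R_P − R_f) / β_P = (11.15% − 5.39%) / 0.9454 = 5.76% / 0.9454 = 6.09%

6.09%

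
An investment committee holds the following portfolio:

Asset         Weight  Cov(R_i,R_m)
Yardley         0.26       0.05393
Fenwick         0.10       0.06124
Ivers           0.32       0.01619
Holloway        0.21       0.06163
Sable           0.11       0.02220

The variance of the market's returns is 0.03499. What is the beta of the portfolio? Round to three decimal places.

1.164

β_Yardley = 0.05393 / 0.03499 = 1.5413
β_Fenwick = 0.06124 / 0.03499 = 1.7502
β_Ivers = 0.01619 / 0.03499 = 0.4627
β_Holloway = 0.06163 / 0.03499 = 1.7614
β_Sable = 0.02220 / 0.03499 = 0.6345
β_P = Σ w_i β_i = 0.26×1.5413 + 0.10×1.7502 + 0.32×0.4627 + 0.21×1.7614 + 0.11×0.6345 = 1.1635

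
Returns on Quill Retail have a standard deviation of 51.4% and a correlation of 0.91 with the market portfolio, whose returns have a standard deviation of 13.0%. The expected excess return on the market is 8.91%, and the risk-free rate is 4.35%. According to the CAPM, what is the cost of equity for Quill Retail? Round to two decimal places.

β = ρ × σ_i / σ_m = 0.91 × 51.4% / 13.0% = 3.5980
E(R) = 4.35% + 3.5980 × 8.91% = 36.41%

36.41%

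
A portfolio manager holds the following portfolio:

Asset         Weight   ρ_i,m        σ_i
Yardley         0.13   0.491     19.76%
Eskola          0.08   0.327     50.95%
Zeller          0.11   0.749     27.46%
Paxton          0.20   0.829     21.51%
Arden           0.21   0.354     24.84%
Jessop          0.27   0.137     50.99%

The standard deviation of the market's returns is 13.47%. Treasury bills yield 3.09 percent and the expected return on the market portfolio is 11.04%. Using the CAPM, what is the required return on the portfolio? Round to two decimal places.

β_Yardley = 0.491 × 19.76% / 13.47% = 0.7203
β_Eskola = 0.327 × 50.95% / 13.47% = 1.2369
β_Zeller = 0.749 × 27.46% / 13.47% = 1.5269
β_Paxton = 0.829 × 21.51% / 13.47% = 1.3238
β_Arden = 0.354 × 24.84% / 13.47% = 0.6528
β_Jessop = 0.137 × 50.99% / 13.47% = 0.5186
β_P = Σ w_i β_i = 0.13×0.7203 + 0.08×1.2369 + 0.11×1.5269 + 0.20×1.3238 + 0.21×0.6528 + 0.27×0.5186 = 0.9024
MRP = 11.04% − 3.09% = 7.95%
E(R_P) = R_f + β_P × MRP = 3.09% + 0.9024 × 7.95% = 10.26%

10.26%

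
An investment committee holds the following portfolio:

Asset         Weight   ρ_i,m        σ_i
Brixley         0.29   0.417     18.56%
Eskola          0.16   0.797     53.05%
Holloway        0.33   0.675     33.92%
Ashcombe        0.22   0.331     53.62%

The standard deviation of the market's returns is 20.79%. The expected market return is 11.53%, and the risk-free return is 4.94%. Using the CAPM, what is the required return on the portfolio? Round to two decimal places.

β_Brixley = 0.417 × 18.56% / 20.79% = 0.3723
β_Eskola = 0.797 × 53.05% / 20.79% = 2.0337
β_Holloway = 0.675 × 33.92% / 20.79% = 1.1013
β_Ashcombe = 0.331 × 53.62% / 20.79% = 0.8537
β_P = Σ w_i β_i = 0.29×0.3723 + 0.16×2.0337 + 0.33×1.1013 + 0.22×0.8537 = 0.9846
MRP = 11.53% − 4.94% = 6.59%
E(R_P) = R_f + β_P × MRP = 4.94% + 0.9846 × 6.59% = 11.43%

11.43%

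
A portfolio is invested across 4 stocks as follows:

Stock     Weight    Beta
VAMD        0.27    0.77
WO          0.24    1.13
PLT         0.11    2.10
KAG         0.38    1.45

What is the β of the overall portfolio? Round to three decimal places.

β_P = Σ w_i β_i = 0.27×0.77 + 0.24×1.13 + 0.11×2.10 + 0.38×1.45 = 1.2611

1.261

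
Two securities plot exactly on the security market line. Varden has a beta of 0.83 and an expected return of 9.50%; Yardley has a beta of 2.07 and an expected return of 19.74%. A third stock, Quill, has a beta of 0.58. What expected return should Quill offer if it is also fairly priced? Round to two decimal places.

7.44%

MRP (SML slope) = (19.74% − 9.50%) / (2.07 − 0.83) = 10.24% / 1.24 = 8.2581%
R_f (intercept) = 9.50% − 0.83 × 8.2581% = 2.6458%
E(R_Quill) = R_f + β × MRP = 2.6458% + 0.58 × 8.2581% = 7.44%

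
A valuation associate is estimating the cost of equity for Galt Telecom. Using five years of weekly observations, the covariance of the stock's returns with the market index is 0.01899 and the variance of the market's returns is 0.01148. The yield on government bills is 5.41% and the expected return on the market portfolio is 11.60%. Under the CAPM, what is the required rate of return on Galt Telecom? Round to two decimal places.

β = Cov(R_i, R_m) / Var(R_m) = 0.01899 / 0.01148 = 1.6542
MRP = 11.60% − 5.41% = 6.19%
E(R) = R_f + β × MRP = 5.41% + 1.6542 × 6.19% = 15.65%

15.65%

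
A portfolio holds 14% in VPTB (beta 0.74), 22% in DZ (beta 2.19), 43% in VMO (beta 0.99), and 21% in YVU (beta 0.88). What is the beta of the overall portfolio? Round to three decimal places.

1.196

β_P = Σ w_i β_i = 0.14×0.74 + 0.22×2.19 + 0.43×0.99 + 0.21×0.88 = 1.1959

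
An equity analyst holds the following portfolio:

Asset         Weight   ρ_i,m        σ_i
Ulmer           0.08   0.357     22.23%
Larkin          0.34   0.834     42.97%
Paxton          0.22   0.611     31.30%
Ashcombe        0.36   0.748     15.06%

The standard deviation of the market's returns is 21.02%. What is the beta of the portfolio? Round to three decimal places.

1.003

β_Ulmer = 0.357 × 22.23% / 21.02% = 0.3776
β_Larkin = 0.834 × 42.97% / 21.02% = 1.7049
β_Paxton = 0.611 × 31.30% / 21.02% = 0.9098
β_Ashcombe = 0.748 × 15.06% / 21.02% = 0.5359
β_P = Σ w_i β_i = 0.08×0.3776 + 0.34×1.7049 + 0.22×0.9098 + 0.36×0.5359 = 1.0030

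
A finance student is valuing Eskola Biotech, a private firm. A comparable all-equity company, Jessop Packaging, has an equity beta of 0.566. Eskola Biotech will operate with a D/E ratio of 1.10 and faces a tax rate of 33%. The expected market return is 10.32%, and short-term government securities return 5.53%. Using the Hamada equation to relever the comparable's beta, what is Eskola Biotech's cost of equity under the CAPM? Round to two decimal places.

10.24%

β_L = β_U × [1 + (1 − t)(D/E)] = 0.566 × [1 + (1 − 0.33) × 1.10]
    = 0.566 × [1 + 0.67 × 1.10] = 0.566 × 1.7370 = 0.9831
MRP = 10.32% − 5.53% = 4.79%
E(R) = R_f + β_L × MRP = 5.53% + 0.9831 × 4.79% = 10.24%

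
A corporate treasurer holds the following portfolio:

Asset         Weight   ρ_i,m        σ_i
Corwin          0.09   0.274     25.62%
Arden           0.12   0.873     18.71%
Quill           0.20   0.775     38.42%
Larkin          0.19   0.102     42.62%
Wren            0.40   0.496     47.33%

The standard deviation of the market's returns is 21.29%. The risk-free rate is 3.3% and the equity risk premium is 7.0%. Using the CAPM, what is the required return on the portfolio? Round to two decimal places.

β_Corwin = 0.274 × 25.62% / 21.29% = 0.3297
β_Arden = 0.873 × 18.71% / 21.29% = 0.7672
β_Quill = 0.775 × 38.42% / 21.29% = 1.3986
β_Larkin = 0.102 × 42.62% / 21.29% = 0.2042
β_Wren = 0.496 × 47.33% / 21.29% = 1.1027
β_P = Σ w_i β_i = 0.09×0.3297 + 0.12×0.7672 + 0.20×1.3986 + 0.19×0.2042 + 0.40×1.1027 = 0.8813
E(R_P) = R_f + β_P × MRP = 3.3% + 0.8813 × 7.0% = 9.47%

9.47%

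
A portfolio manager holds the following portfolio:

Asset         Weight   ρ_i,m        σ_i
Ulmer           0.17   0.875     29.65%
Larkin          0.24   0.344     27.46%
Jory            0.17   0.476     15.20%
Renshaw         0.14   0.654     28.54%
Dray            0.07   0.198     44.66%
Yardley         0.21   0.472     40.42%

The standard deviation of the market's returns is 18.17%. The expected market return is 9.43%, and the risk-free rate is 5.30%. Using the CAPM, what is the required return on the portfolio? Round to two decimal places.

8.74%

β_Ulmer = 0.875 × 29.65% / 18.17% = 1.4278
β_Larkin = 0.344 × 27.46% / 18.17% = 0.5199
β_Jory = 0.476 × 15.20% / 18.17% = 0.3982
β_Renshaw = 0.654 × 28.54% / 18.17% = 1.0273
β_Dray = 0.198 × 44.66% / 18.17% = 0.4867
β_Yardley = 0.472 × 40.42% / 18.17% = 1.0500
β_P = Σ w_i β_i = 0.17×1.4278 + 0.24×0.5199 + 0.17×0.3982 + 0.14×1.0273 + 0.07×0.4867 + 0.21×1.0500 = 0.8336
MRP = 9.43% − 5.30% = 4.13%
E(R_P) = R_f + β_P × MRP = 5.30% + 0.8336 × 4.13% = 8.74%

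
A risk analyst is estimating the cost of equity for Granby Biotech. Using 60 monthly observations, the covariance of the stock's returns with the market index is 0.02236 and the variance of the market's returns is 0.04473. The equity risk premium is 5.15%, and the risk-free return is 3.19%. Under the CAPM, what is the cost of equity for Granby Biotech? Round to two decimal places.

5.76%

β = Cov(R_i, R_m) / Var(R_m) = 0.02236 / 0.04473 = 0.4999
E(R) = R_f + β × MRP = 3.19% + 0.4999 × 5.15% = 5.76%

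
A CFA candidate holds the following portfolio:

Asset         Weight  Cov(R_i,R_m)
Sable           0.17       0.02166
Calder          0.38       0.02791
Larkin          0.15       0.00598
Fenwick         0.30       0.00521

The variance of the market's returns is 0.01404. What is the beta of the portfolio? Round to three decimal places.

1.193

β_Sable = 0.02166 / 0.01404 = 1.5427
β_Calder = 0.02791 / 0.01404 = 1.9879
β_Larkin = 0.00598 / 0.01404 = 0.4259
β_Fenwick = 0.00521 / 0.01404 = 0.3711
β_P = Σ w_i β_i = 0.17×1.5427 + 0.38×1.9879 + 0.15×0.4259 + 0.30×0.3711 = 1.1929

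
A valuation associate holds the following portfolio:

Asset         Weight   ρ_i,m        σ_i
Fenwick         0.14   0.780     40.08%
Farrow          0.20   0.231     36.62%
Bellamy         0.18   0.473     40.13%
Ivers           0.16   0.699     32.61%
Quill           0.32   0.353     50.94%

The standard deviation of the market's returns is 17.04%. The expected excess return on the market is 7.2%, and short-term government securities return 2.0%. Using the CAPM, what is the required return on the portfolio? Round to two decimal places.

9.98%

β_Fenwick = 0.780 × 40.08% / 17.04% = 1.8346
β_Farrow = 0.231 × 36.62% / 17.04% = 0.4964
β_Bellamy = 0.473 × 40.13% / 17.04% = 1.1139
β_Ivers = 0.699 × 32.61% / 17.04% = 1.3377
β_Quill = 0.353 × 50.94% / 17.04% = 1.0553
β_P = Σ w_i β_i = 0.14×1.8346 + 0.20×0.4964 + 0.18×1.1139 + 0.16×1.3377 + 0.32×1.0553 = 1.1084
E(R_P) = R_f + β_P × MRP = 2.0% + 1.1084 × 7.2% = 9.98%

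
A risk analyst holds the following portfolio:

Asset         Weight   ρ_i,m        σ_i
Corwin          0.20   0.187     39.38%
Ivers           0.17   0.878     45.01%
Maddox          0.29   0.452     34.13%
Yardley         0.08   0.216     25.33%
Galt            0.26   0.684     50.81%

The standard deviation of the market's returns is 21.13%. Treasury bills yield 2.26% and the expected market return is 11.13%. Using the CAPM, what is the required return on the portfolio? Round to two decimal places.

11.55%

β_Corwin = 0.187 × 39.38% / 21.13% = 0.3485
β_Ivers = 0.878 × 45.01% / 21.13% = 1.8703
β_Maddox = 0.452 × 34.13% / 21.13% = 0.7301
β_Yardley = 0.216 × 25.33% / 21.13% = 0.2589
β_Galt = 0.684 × 50.81% / 21.13% = 1.6448
β_P = Σ w_i β_i = 0.20×0.3485 + 0.17×1.8703 + 0.29×0.7301 + 0.08×0.2589 + 0.26×1.6448 = 1.0477
MRP = 11.13% − 2.26% = 8.87%
E(R_P) = R_f + β_P × MRP = 2.26% + 1.0477 × 8.87% = 11.55%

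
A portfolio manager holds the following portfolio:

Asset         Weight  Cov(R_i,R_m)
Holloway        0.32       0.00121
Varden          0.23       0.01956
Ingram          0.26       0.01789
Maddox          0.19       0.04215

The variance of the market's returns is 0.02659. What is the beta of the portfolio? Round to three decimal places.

0.660

β_Holloway = 0.00121 / 0.02659 = 0.0455
β_Varden = 0.01956 / 0.02659 = 0.7356
β_Ingram = 0.01789 / 0.02659 = 0.6728
β_Maddox = 0.04215 / 0.02659 = 1.5852
β_P = Σ w_i β_i = 0.32×0.0455 + 0.23×0.7356 + 0.26×0.6728 + 0.19×1.5852 = 0.6599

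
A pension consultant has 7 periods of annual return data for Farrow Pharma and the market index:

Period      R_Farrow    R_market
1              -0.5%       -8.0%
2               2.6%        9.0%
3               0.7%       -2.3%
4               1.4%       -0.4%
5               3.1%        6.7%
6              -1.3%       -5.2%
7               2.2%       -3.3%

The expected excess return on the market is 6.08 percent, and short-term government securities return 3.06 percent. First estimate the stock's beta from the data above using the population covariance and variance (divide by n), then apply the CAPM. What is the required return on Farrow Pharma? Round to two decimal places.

4.36%

Mean R_i = (-0.5 + 2.6 + 0.7 + 1.4 + 3.1 − 1.3 + 2.2) / 7 = 1.1714%
Mean R_m = (-8.0 + 9.0 − 2.3 − 0.4 + 6.7 − 5.2 − 3.3) / 7 = -0.5000%
Σ(R_i − R̄_i)(R_m − R̄_m) = 49.6000  ⇒  Cov = 49.6000 / 7 = 7.0857
Σ(R_m − R̄_m)² = 231.5200  ⇒  Var(R_m) = 231.5200 / 7 = 33.0743
β = Cov / Var(R_m) = 7.0857 / 33.0743 = 0.2142
E(R) = R_f + β × MRP = 3.06% + 0.2142 × 6.08% = 4.36%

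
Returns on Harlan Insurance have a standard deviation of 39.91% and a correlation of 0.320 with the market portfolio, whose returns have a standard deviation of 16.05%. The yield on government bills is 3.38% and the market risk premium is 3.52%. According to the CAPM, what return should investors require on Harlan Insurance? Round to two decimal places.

β = ρ × σ_i / σ_m = 0.320 × 39.91% / 16.05% = 0.7957
E(R) = 3.38% + 0.7957 × 3.52% = 6.18%

6.18%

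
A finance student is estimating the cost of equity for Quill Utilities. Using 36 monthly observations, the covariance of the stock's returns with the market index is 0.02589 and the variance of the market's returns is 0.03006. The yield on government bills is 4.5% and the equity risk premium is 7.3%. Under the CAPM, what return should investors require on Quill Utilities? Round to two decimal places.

β = Cov(R_i, R_m) / Var(R_m) = 0.02589 / 0.03006 = 0.8613
E(R) = R_f + β × MRP = 4.5% + 0.8613 × 7.3% = 10.79%

10.79%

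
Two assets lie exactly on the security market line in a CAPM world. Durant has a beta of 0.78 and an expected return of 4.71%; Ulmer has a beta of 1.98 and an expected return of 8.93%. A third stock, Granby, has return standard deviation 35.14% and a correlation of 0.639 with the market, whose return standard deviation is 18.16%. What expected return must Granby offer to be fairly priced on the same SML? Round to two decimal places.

MRP = (8.93% − 4.71%) / (1.98 − 0.78) = 3.5167%
R_f = 4.71% − 0.78 × 3.5167% = 1.9670%
β_Granby = ρ·σ_i/σ_m = 0.639 × 35.14 / 18.16 = 1.2365
E(R_Granby) = R_f + β × MRP = 1.9670% + 1.2365 × 3.5167% = 6.32%

6.32%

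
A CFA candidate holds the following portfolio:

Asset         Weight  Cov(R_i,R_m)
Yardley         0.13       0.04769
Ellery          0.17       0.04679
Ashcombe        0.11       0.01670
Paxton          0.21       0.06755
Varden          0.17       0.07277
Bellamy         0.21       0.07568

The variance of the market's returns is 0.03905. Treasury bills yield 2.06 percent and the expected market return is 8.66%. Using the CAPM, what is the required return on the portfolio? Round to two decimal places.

β_Yardley = 0.04769 / 0.03905 = 1.2213
β_Ellery = 0.04679 / 0.03905 = 1.1982
β_Ashcombe = 0.01670 / 0.03905 = 0.4277
β_Paxton = 0.06755 / 0.03905 = 1.7298
β_Varden = 0.07277 / 0.03905 = 1.8635
β_Bellamy = 0.07568 / 0.03905 = 1.9380
β_P = Σ w_i β_i = 0.13×1.2213 + 0.17×1.1982 + 0.11×0.4277 + 0.21×1.7298 + 0.17×1.8635 + 0.21×1.9380 = 1.4965
MRP = 8.66% − 2.06% = 6.60%
E(R_P) = R_f + β_P × MRP = 2.06% + 1.4965 × 6.60% = 11.94%

11.94%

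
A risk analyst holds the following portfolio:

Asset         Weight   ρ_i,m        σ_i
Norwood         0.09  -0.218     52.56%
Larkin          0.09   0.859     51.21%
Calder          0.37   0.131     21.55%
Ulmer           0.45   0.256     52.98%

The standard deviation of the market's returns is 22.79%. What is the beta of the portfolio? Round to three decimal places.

β_Norwood = -0.218 × 52.56% / 22.79% = -0.5028
β_Larkin = 0.859 × 51.21% / 22.79% = 1.9302
β_Calder = 0.131 × 21.55% / 22.79% = 0.1239
β_Ulmer = 0.256 × 52.98% / 22.79% = 0.5951
β_P = Σ w_i β_i = 0.09×-0.5028 + 0.09×1.9302 + 0.37×0.1239 + 0.45×0.5951 = 0.4421

0.442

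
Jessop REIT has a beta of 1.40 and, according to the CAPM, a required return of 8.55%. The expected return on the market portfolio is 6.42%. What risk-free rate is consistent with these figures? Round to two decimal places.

E(R) = R_f + β(E(R_m) − R_f) = R_f(1 − β) + β·E(R_m)
8.55% = R_f × (1 − 1.40) + 1.40 × 6.42%
8.55% = R_f × -0.40 + 8.9880%
R_f = (8.55% − 8.9880%) / -0.40 = 1.10%

1.10%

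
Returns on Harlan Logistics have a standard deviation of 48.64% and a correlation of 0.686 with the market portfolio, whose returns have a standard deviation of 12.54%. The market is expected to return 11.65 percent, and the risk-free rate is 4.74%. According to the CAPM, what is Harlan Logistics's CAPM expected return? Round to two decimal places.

23.13%

β = ρ × σ_i / σ_m = 0.686 × 48.64% / 12.54% = 2.6608
MRP = 11.65% − 4.74% = 6.91%
E(R) = 4.74% + 2.6608 × 6.91% = 23.13%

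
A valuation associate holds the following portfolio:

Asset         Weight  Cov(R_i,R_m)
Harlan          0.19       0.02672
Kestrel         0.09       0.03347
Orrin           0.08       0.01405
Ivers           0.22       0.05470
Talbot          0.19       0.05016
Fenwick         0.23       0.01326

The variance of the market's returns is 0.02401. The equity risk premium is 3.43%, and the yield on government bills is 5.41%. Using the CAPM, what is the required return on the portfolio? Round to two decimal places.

β_Harlan = 0.02672 / 0.02401 = 1.1129
β_Kestrel = 0.03347 / 0.02401 = 1.3940
β_Orrin = 0.01405 / 0.02401 = 0.5852
β_Ivers = 0.05470 / 0.02401 = 2.2782
β_Talbot = 0.05016 / 0.02401 = 2.0891
β_Fenwick = 0.01326 / 0.02401 = 0.5523
β_P = Σ w_i β_i = 0.19×1.1129 + 0.09×1.3940 + 0.08×0.5852 + 0.22×2.2782 + 0.19×2.0891 + 0.23×0.5523 = 1.4089
E(R_P) = R_f + β_P × MRP = 5.41% + 1.4089 × 3.43% = 10.24%

10.24%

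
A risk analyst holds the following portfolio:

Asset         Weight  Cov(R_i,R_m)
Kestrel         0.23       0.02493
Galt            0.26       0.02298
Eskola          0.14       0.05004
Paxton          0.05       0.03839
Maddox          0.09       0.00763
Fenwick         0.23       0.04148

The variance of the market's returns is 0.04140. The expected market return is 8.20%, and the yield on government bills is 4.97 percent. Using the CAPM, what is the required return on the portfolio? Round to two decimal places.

β_Kestrel = 0.02493 / 0.04140 = 0.6022
β_Galt = 0.02298 / 0.04140 = 0.5551
β_Eskola = 0.05004 / 0.04140 = 1.2087
β_Paxton = 0.03839 / 0.04140 = 0.9273
β_Maddox = 0.00763 / 0.04140 = 0.1843
β_Fenwick = 0.04148 / 0.04140 = 1.0019
β_P = Σ w_i β_i = 0.23×0.6022 + 0.26×0.5551 + 0.14×1.2087 + 0.05×0.9273 + 0.09×0.1843 + 0.23×1.0019 = 0.7454
MRP = 8.20% − 4.97% = 3.23%
E(R_P) = R_f + β_P × MRP = 4.97% + 0.7454 × 3.23% = 7.38%

7.38%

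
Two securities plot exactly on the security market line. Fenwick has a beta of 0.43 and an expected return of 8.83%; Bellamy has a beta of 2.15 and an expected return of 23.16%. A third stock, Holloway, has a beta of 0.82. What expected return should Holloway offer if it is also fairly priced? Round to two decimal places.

12.08%

MRP (SML slope) = (23.16% − 8.83%) / (2.15 − 0.43) = 14.33% / 1.72 = 8.3314%
R_f (intercept) = 8.83% − 0.43 × 8.3314% = 5.2475%
E(R_Holloway) = R_f + β × MRP = 5.2475% + 0.82 × 8.3314% = 12.08%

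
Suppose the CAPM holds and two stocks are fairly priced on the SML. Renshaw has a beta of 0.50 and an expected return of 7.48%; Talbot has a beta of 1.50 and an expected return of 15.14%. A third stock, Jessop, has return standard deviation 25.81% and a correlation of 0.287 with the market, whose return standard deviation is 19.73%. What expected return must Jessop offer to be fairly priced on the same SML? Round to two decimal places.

6.53%

MRP = (15.14% − 7.48%) / (1.50 − 0.50) = 7.6600%
R_f = 7.48% − 0.50 × 7.6600% = 3.6500%
β_Jessop = ρ·σ_i/σ_m = 0.287 × 25.81 / 19.73 = 0.3754
E(R_Jessop) = R_f + β × MRP = 3.6500% + 0.3754 × 7.6600% = 6.53%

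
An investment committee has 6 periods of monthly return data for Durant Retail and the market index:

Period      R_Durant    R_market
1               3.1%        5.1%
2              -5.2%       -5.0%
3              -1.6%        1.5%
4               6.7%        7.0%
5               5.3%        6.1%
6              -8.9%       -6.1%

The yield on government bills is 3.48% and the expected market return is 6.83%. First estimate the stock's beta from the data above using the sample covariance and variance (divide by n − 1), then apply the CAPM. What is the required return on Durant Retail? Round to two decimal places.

7.02%

Mean R_i = (3.1 − 5.2 − 1.6 + 6.7 + 5.3 − 8.9) / 6 = -0.1000%
Mean R_m = (5.1 − 5.0 + 1.5 + 7.0 + 6.1 − 6.1) / 6 = 1.4333%
Σ(R_i − R̄_i)(R_m − R̄_m) = 173.7900  ⇒  Cov = 173.7900 / 5 = 34.7580
Σ(R_m − R̄_m)² = 164.3533  ⇒  Var(R_m) = 164.3533 / 5 = 32.8707
β = Cov / Var(R_m) = 34.7580 / 32.8707 = 1.0574
MRP = 6.83% − 3.48% = 3.35%
E(R) = R_f + β × MRP = 3.48% + 1.0574 × 3.35% = 7.02%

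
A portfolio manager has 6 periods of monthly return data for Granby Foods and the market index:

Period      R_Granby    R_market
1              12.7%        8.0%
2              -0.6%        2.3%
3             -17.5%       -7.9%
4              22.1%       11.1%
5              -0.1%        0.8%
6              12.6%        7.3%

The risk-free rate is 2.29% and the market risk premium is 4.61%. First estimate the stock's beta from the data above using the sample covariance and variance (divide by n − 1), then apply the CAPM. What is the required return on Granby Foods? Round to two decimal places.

11.68%

Mean R_i = (12.7 − 0.6 − 17.5 + 22.1 − 0.1 + 12.6) / 6 = 4.8667%
Mean R_m = (8.0 + 2.3 − 7.9 + 11.1 + 0.8 + 7.3) / 6 = 3.6000%
Σ(R_i − R̄_i)(R_m − R̄_m) = 470.5600  ⇒  Cov = 470.5600 / 5 = 94.1120
Σ(R_m − R̄_m)² = 231.0800  ⇒  Var(R_m) = 231.0800 / 5 = 46.2160
β = Cov / Var(R_m) = 94.1120 / 46.2160 = 2.0364
E(R) = R_f + β × MRP = 2.29% + 2.0364 × 4.61% = 11.68%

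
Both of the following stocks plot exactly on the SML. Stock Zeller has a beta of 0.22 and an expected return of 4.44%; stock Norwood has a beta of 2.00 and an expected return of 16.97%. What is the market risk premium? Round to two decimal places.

7.04%

Both satisfy E(R) = R_f + β·MRP, so the slope of the SML is
MRP = (16.97% − 4.44%) / (2.00 − 0.22) = 12.53% / 1.78 = 7.0393%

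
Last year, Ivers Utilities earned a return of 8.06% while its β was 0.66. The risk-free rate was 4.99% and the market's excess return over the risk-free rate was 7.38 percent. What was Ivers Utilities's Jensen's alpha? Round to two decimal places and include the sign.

-1.80%

CAPM benchmark = R_f + β(R_m − R_f) = 4.99% + 0.66 × 7.38% = 9.8608%
α = actual − benchmark = 8.06% − 9.8608% = -1.80%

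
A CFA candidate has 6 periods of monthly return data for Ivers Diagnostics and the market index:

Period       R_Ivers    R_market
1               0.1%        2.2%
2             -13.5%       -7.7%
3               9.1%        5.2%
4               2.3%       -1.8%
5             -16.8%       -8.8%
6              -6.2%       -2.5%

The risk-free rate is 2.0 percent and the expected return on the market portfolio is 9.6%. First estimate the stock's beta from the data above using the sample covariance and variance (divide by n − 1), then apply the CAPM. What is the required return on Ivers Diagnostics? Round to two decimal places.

15.07%

Mean R_i = (0.1 − 13.5 + 9.1 + 2.3 − 16.8 − 6.2) / 6 = -4.1667%
Mean R_m = (2.2 − 7.7 + 5.2 − 1.8 − 8.8 − 2.5) / 6 = -2.2333%
Σ(R_i − R̄_i)(R_m − R̄_m) = 254.8567  ⇒  Cov = 254.8567 / 5 = 50.9713
Σ(R_m − R̄_m)² = 148.1733  ⇒  Var(R_m) = 148.1733 / 5 = 29.6347
β = Cov / Var(R_m) = 50.9713 / 29.6347 = 1.7200
MRP = 9.6% − 2.0% = 7.60%
E(R) = R_f + β × MRP = 2.0% + 1.7200 × 7.6% = 15.07%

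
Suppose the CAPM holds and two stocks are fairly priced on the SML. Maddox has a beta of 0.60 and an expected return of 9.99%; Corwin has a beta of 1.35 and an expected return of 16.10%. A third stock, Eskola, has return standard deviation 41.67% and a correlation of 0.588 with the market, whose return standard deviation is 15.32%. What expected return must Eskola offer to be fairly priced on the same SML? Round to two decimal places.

MRP = (16.10% − 9.99%) / (1.35 − 0.60) = 8.1467%
R_f = 9.99% − 0.60 × 8.1467% = 5.1020%
β_Eskola = ρ·σ_i/σ_m = 0.588 × 41.67 / 15.32 = 1.5993
E(R_Eskola) = R_f + β × MRP = 5.1020% + 1.5993 × 8.1467% = 18.13%

18.13%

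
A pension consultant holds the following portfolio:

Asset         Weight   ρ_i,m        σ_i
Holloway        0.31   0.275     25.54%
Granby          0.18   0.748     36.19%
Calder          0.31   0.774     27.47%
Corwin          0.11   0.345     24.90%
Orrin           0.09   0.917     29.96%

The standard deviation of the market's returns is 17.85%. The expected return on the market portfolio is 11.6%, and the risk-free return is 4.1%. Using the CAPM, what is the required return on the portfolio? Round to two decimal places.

11.27%

β_Holloway = 0.275 × 25.54% / 17.85% = 0.3935
β_Granby = 0.748 × 36.19% / 17.85% = 1.5165
β_Calder = 0.774 × 27.47% / 17.85% = 1.1911
β_Corwin = 0.345 × 24.90% / 17.85% = 0.4813
β_Orrin = 0.917 × 29.96% / 17.85% = 1.5391
β_P = Σ w_i β_i = 0.31×0.3935 + 0.18×1.5165 + 0.31×1.1911 + 0.11×0.4813 + 0.09×1.5391 = 0.9557
MRP = 11.6% − 4.1% = 7.50%
E(R_P) = R_f + β_P × MRP = 4.1% + 0.9557 × 7.5% = 11.27%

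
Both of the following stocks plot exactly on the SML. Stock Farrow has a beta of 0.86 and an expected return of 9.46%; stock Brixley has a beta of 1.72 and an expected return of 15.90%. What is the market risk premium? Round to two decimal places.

7.49%

Both satisfy E(R) = R_f + β·MRP, so the slope of the SML is
MRP = (15.90% − 9.46%) / (1.72 − 0.86) = 6.44% / 0.86 = 7.4884%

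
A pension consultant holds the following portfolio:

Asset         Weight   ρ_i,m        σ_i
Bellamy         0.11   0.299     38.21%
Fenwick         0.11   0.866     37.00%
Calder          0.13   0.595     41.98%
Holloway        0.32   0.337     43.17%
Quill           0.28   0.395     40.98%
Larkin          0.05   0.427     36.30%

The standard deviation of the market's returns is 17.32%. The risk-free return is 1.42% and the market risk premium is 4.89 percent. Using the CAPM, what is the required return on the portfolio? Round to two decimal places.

β_Bellamy = 0.299 × 38.21% / 17.32% = 0.6596
β_Fenwick = 0.866 × 37.00% / 17.32% = 1.8500
β_Calder = 0.595 × 41.98% / 17.32% = 1.4422
β_Holloway = 0.337 × 43.17% / 17.32% = 0.8400
β_Quill = 0.395 × 40.98% / 17.32% = 0.9346
β_Larkin = 0.427 × 36.30% / 17.32% = 0.8949
β_P = Σ w_i β_i = 0.11×0.6596 + 0.11×1.8500 + 0.13×1.4422 + 0.32×0.8400 + 0.28×0.9346 + 0.05×0.8949 = 1.0388
E(R_P) = R_f + β_P × MRP = 1.42% + 1.0388 × 4.89% = 6.50%

6.50%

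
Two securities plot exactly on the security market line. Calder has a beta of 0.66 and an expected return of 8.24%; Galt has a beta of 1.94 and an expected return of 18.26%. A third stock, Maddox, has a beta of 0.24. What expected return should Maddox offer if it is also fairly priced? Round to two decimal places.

4.95%

MRP (SML slope) = (18.26% − 8.24%) / (1.94 − 0.66) = 10.02% / 1.28 = 7.8281%
R_f (intercept) = 8.24% − 0.66 × 7.8281% = 3.0735%
E(R_Maddox) = R_f + β × MRP = 3.0735% + 0.24 × 7.8281% = 4.95%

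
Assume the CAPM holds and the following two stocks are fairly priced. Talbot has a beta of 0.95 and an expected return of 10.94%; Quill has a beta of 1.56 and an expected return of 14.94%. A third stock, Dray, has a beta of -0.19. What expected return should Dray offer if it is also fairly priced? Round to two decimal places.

MRP (SML slope) = (14.94% − 10.94%) / (1.56 − 0.95) = 4.00% / 0.61 = 6.5574%
R_f (intercept) = 10.94% − 0.95 × 6.5574% = 4.7105%
E(R_Dray) = R_f + β × MRP = 4.7105% + -0.19 × 6.5574% = 3.46%

3.46%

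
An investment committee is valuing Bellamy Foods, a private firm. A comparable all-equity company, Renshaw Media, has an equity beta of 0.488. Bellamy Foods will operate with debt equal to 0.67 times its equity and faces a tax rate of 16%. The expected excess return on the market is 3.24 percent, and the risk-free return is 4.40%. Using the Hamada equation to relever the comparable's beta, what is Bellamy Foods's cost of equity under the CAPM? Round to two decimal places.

β_L = β_U × [1 + (1 − t)(D/E)] = 0.488 × [1 + (1 − 0.16) × 0.67]
    = 0.488 × [1 + 0.84 × 0.67] = 0.488 × 1.5628 = 0.7626
E(R) = R_f + β_L × MRP = 4.40% + 0.7626 × 3.24% = 6.87%

6.87%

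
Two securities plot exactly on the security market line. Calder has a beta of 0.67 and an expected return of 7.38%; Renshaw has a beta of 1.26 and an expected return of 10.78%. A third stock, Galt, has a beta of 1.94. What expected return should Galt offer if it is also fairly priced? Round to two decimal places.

MRP (SML slope) = (10.78% − 7.38%) / (1.26 − 0.67) = 3.40% / 0.59 = 5.7627%
R_f (intercept) = 7.38% − 0.67 × 5.7627% = 3.5190%
E(R_Galt) = R_f + β × MRP = 3.5190% + 1.94 × 5.7627% = 14.70%

14.70%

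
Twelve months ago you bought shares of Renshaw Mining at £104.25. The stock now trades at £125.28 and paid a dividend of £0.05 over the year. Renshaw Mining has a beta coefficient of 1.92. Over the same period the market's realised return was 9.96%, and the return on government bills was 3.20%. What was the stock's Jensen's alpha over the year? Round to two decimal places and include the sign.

Realised HPR = (P1 + D1 − P0) / P0 = (125.28 + 0.05 − 104.25) / 104.25 = 21.08 / 104.25 = 20.2206%
MRP = 9.96% − 3.20% = 6.76%
CAPM required = R_f + β·MRP = 3.20% + 1.92 × 6.76% = 16.1792%
α = realised − required = 20.2206% − 16.1792% = +4.04%

+4.04%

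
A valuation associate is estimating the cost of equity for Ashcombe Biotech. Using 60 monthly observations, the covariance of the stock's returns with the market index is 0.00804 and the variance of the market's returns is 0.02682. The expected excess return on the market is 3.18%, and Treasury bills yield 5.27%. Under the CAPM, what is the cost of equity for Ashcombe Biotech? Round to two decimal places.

6.22%

β = Cov(R_i, R_m) / Var(R_m) = 0.00804 / 0.02682 = 0.2998
E(R) = R_f + β × MRP = 5.27% + 0.2998 × 3.18% = 6.22%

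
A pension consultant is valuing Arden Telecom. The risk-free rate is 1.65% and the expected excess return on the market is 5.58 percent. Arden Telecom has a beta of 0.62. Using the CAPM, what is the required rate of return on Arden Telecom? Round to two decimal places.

E(R) = R_f + β × MRP = 1.65% + 0.62 × 5.58% = 5.11%

5.11%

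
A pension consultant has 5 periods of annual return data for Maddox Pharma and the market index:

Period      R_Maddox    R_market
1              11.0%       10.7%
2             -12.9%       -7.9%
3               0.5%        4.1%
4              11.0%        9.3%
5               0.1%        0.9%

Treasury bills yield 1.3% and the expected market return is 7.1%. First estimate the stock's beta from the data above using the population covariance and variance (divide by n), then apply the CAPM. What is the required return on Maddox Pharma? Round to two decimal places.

8.88%

Mean R_i = (11.0 − 12.9 + 0.5 + 11.0 + 0.1) / 5 = 1.9400%
Mean R_m = (10.7 − 7.9 + 4.1 + 9.3 + 0.9) / 5 = 3.4200%
Σ(R_i − R̄_i)(R_m − R̄_m) = 290.8760  ⇒  Cov = 290.8760 / 5 = 58.1752
Σ(R_m − R̄_m)² = 222.5280  ⇒  Var(R_m) = 222.5280 / 5 = 44.5056
β = Cov / Var(R_m) = 58.1752 / 44.5056 = 1.3071
MRP = 7.1% − 1.3% = 5.80%
E(R) = R_f + β × MRP = 1.3% + 1.3071 × 5.8% = 8.88%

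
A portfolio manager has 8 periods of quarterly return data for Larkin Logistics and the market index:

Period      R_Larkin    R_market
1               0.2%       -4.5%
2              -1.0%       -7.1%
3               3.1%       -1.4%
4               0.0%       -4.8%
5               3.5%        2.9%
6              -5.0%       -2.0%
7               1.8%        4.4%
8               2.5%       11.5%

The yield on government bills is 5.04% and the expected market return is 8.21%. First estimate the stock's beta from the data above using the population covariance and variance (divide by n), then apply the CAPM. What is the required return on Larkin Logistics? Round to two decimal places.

5.76%

Mean R_i = (0.2 − 1.0 + 3.1 + 0.0 + 3.5 − 5.0 + 1.8 + 2.5) / 8 = 0.6375%
Mean R_m = (-4.5 − 7.1 − 1.4 − 4.8 + 2.9 − 2.0 + 4.4 + 11.5) / 8 = -0.1250%
Σ(R_i − R̄_i)(R_m − R̄_m) = 59.3175  ⇒  Cov = 59.3175 / 8 = 7.4147
Σ(R_m − R̄_m)² = 259.5550  ⇒  Var(R_m) = 259.5550 / 8 = 32.4444
β = Cov / Var(R_m) = 7.4147 / 32.4444 = 0.2285
MRP = 8.21% − 5.04% = 3.17%
E(R) = R_f + β × MRP = 5.04% + 0.2285 × 3.17% = 5.76%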